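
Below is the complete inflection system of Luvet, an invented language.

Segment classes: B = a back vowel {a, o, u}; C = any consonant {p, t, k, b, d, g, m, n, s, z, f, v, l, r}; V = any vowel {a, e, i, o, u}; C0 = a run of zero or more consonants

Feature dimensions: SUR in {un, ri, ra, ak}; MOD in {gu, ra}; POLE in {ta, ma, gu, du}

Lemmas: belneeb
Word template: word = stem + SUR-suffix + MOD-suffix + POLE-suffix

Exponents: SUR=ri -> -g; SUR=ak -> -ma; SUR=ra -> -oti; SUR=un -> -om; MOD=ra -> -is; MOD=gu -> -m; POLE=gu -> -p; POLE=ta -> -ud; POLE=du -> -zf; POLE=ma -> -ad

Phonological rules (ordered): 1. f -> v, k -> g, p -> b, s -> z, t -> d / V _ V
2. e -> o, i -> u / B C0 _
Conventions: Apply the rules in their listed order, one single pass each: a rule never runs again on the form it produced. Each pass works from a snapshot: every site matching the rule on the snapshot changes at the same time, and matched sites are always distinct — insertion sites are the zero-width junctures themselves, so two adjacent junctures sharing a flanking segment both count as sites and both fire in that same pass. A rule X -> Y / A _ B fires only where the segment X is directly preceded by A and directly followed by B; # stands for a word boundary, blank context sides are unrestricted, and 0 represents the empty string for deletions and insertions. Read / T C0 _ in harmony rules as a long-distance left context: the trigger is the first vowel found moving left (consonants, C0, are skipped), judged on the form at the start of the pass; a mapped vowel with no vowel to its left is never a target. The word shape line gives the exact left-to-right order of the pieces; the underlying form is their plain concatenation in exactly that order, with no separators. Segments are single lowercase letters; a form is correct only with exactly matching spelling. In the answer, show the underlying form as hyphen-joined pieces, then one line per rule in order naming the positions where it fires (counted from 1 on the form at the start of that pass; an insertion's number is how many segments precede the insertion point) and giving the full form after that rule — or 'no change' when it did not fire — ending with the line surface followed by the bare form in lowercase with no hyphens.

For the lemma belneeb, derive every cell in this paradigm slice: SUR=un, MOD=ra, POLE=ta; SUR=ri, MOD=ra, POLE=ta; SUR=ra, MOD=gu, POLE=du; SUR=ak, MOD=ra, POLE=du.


cell SUR=un, MOD=ra, POLE=ta:
underlying: belneeb-om-is-ud
1. f -> v, k -> g, p -> b, s -> z, t -> d / V _ V: fires at position(s) 11: belneebomizud
2. e -> o, i -> u / B C0 _: fires at position(s) 10: belneebomuzud
surface: belneebomuzud

cell SUR=ri, MOD=ra, POLE=ta:
underlying: belneeb-g-is-ud
1. f -> v, k -> g, p -> b, s -> z, t -> d / V _ V: fires at position(s) 10: belneebgizud
2. e -> o, i -> u / B C0 _: no change
surface: belneebgizud

cell SUR=ra, MOD=gu, POLE=du:
underlying: belneeb-oti-m-zf
1. f -> v, k -> g, p -> b, s -> z, t -> d / V _ V: fires at position(s) 9: belneebodimzf
2. e -> o, i -> u / B C0 _: fires at position(s) 10: belneebodumzf
surface: belneebodumzf

cell SUR=ak, MOD=ra, POLE=du:
underlying: belneeb-ma-is-zf
1. f -> v, k -> g, p -> b, s -> z, t -> d / V _ V: no change
2. e -> o, i -> u / B C0 _: fires at position(s) 10: belneebmauszf
surface: belneebmauszf


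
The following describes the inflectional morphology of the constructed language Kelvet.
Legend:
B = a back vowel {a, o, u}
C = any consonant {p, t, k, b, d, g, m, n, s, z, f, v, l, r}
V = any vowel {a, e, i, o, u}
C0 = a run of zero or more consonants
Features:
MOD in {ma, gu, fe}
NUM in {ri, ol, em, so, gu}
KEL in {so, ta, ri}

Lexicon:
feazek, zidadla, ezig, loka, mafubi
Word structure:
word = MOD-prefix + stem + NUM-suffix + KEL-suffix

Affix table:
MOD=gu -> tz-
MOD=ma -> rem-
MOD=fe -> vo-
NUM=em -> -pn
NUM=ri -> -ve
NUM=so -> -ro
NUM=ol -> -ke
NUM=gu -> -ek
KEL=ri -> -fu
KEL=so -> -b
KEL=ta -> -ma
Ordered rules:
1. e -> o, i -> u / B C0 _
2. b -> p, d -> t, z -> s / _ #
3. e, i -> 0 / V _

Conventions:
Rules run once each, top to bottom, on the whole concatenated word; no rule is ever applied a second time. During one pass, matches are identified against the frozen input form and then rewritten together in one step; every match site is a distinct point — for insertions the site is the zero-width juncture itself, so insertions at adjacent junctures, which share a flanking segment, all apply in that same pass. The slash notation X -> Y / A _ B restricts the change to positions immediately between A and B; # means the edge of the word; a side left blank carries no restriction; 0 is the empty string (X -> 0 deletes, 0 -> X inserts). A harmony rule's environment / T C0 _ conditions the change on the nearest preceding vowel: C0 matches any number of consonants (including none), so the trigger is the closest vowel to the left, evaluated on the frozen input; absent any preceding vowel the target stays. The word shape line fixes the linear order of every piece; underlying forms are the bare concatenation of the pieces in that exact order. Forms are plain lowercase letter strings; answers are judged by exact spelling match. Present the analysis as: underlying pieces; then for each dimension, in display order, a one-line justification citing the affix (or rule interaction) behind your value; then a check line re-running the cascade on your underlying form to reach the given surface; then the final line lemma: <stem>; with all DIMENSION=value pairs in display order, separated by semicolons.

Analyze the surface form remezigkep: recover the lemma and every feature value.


underlying: rem-ezig-ke-b
MOD=ma - signalled by the affix rem-
NUM=ol - signalled by the affix -ke
KEL=so - signalled by the affix -b
check: remezigkeb -> remezigkeb -> remezigkep -> remezigkep
lemma: ezig; MOD=ma; NUM=ol; KEL=so


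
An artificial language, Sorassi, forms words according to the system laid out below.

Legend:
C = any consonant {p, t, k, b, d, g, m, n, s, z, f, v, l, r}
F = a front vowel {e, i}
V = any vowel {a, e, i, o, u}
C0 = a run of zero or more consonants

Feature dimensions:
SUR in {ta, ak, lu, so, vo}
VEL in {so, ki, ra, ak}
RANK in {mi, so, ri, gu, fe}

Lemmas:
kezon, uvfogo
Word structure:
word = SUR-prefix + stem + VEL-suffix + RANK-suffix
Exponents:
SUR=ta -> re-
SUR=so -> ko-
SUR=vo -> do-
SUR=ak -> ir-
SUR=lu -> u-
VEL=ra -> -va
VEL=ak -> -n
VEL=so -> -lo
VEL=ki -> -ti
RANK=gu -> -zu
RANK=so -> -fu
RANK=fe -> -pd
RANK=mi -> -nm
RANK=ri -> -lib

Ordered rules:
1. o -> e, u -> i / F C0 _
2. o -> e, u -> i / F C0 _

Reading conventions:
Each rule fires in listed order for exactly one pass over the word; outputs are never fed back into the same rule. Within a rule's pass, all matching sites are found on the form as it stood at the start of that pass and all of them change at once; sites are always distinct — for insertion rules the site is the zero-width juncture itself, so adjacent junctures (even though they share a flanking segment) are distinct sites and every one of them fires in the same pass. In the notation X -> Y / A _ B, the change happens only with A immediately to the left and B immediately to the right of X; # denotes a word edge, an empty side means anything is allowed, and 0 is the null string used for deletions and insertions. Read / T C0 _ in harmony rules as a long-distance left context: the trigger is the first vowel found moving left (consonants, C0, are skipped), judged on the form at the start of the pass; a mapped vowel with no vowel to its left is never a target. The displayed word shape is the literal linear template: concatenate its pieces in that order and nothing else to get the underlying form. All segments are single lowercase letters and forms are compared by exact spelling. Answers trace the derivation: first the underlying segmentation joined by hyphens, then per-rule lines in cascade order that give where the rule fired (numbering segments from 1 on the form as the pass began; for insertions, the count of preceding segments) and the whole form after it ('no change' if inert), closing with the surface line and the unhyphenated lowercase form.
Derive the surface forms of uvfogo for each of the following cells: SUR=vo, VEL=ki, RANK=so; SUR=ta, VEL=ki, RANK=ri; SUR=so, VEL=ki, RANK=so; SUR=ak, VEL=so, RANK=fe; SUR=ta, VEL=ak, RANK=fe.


cell SUR=vo, VEL=ki, RANK=so:
underlying: do-uvfogo-ti-fu
1. o -> e, u -> i / F C0 _: fires at position(s) 12: douvfogotifi
2. o -> e, u -> i / F C0 _: no change
surface: douvfogotifi

cell SUR=ta, VEL=ki, RANK=ri:
underlying: re-uvfogo-ti-lib
1. o -> e, u -> i / F C0 _: fires at position(s) 3: reivfogotilib
2. o -> e, u -> i / F C0 _: fires at position(s) 6: reivfegotilib
surface: reivfegotilib

cell SUR=so, VEL=ki, RANK=so:
underlying: ko-uvfogo-ti-fu
1. o -> e, u -> i / F C0 _: fires at position(s) 12: kouvfogotifi
2. o -> e, u -> i / F C0 _: no change
surface: kouvfogotifi

cell SUR=ak, VEL=so, RANK=fe:
underlying: ir-uvfogo-lo-pd
1. o -> e, u -> i / F C0 _: fires at position(s) 3: irivfogolopd
2. o -> e, u -> i / F C0 _: fires at position(s) 6: irivfegolopd
surface: irivfegolopd

cell SUR=ta, VEL=ak, RANK=fe:
underlying: re-uvfogo-n-pd
1. o -> e, u -> i / F C0 _: fires at position(s) 3: reivfogonpd
2. o -> e, u -> i / F C0 _: fires at position(s) 6: reivfegonpd
surface: reivfegonpd


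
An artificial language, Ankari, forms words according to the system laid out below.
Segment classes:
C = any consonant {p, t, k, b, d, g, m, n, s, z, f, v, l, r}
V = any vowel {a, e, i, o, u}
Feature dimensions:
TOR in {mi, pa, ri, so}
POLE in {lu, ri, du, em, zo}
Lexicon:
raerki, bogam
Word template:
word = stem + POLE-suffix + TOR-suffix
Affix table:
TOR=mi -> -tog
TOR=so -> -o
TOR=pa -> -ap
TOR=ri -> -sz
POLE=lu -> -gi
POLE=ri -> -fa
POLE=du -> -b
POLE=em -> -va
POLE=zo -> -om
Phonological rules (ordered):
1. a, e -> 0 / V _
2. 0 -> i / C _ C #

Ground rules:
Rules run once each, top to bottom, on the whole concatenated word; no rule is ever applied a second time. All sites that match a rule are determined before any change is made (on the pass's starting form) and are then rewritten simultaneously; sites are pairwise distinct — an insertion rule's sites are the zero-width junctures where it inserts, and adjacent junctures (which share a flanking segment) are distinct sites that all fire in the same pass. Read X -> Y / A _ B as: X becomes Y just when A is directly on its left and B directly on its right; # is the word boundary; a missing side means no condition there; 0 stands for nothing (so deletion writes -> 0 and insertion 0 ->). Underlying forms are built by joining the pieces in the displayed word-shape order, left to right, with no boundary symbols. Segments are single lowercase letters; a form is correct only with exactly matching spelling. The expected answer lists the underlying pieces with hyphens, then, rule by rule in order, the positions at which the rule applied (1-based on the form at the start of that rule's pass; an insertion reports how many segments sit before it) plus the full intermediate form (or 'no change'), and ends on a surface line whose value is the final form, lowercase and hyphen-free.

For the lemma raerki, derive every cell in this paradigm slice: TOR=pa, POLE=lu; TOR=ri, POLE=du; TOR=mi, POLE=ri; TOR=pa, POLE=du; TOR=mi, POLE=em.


cell TOR=pa, POLE=lu:
underlying: raerki-gi-ap
1. a, e -> 0 / V _: fires at position(s) 3, 9: rarkigip
2. 0 -> i / C _ C #: no change
surface: rarkigip

cell TOR=ri, POLE=du:
underlying: raerki-b-sz
1. a, e -> 0 / V _: fires at position(s) 3: rarkibsz
2. 0 -> i / C _ C #: inserts after position(s) 7: rarkibsiz
surface: rarkibsiz

cell TOR=mi, POLE=ri:
underlying: raerki-fa-tog
1. a, e -> 0 / V _: fires at position(s) 3: rarkifatog
2. 0 -> i / C _ C #: no change
surface: rarkifatog

cell TOR=pa, POLE=du:
underlying: raerki-b-ap
1. a, e -> 0 / V _: fires at position(s) 3: rarkibap
2. 0 -> i / C _ C #: no change
surface: rarkibap

cell TOR=mi, POLE=em:
underlying: raerki-va-tog
1. a, e -> 0 / V _: fires at position(s) 3: rarkivatog
2. 0 -> i / C _ C #: no change
surface: rarkivatog


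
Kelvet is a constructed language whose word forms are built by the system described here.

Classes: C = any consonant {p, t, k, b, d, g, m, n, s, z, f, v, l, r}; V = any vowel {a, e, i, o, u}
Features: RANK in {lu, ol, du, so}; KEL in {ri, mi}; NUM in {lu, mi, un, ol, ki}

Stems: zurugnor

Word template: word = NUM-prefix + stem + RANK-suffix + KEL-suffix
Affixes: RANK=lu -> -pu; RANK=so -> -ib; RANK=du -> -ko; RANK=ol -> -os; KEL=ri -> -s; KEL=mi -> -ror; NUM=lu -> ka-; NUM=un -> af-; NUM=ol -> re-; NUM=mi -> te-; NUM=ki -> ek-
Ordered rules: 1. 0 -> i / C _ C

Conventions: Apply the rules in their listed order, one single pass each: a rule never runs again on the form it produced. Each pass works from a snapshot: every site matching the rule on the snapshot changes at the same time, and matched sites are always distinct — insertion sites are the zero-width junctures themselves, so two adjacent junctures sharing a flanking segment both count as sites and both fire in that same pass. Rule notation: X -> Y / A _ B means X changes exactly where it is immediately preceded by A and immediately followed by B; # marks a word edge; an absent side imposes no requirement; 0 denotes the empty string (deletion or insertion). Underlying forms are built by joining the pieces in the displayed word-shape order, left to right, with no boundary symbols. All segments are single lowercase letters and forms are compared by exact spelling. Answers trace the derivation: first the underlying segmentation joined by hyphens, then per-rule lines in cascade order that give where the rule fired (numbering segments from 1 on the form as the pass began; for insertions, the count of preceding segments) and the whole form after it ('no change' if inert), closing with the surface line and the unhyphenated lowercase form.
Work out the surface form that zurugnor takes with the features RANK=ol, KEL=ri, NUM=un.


underlying: af-zurugnor-os-s
1. 0 -> i / C _ C: inserts after position(s) 2, 7, 12: afizuruginorosis
surface: afizuruginorosis


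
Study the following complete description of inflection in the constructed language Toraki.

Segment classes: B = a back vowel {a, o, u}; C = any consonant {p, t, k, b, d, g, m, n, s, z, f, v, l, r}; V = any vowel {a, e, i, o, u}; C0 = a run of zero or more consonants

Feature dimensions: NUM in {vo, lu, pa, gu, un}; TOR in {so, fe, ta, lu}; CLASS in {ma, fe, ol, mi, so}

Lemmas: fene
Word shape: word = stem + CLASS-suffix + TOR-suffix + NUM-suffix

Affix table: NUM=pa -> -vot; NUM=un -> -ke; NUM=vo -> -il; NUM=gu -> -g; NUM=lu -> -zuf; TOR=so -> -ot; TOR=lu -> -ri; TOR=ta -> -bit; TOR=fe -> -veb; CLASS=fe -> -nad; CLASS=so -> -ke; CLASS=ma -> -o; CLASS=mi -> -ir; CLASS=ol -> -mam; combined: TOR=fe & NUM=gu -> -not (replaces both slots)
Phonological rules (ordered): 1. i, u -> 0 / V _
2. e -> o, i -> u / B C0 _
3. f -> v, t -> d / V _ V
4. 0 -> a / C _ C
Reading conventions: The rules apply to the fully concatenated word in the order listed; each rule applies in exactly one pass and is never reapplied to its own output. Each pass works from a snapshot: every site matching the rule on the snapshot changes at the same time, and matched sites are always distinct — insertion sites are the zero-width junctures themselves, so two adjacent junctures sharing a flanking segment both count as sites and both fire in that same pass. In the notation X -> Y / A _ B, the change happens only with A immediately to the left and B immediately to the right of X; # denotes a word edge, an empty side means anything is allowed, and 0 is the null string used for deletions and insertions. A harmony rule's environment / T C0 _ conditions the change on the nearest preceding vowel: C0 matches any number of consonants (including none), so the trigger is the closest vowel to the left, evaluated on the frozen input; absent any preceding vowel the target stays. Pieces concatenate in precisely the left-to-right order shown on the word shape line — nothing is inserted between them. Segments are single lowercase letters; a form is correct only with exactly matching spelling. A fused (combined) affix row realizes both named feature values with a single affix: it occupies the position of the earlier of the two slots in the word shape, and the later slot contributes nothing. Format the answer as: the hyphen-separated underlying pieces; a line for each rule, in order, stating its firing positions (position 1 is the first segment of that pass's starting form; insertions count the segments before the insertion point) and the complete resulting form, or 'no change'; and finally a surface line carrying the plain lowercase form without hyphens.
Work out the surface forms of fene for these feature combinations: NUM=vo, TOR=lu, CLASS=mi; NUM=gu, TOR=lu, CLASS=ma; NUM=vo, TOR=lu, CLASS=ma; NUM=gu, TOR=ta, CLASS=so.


cell NUM=vo, TOR=lu, CLASS=mi:
underlying: fene-ir-ri-il
1. i, u -> 0 / V _: fires at position(s) 5, 9: fenerril
2. e -> o, i -> u / B C0 _: no change
3. f -> v, t -> d / V _ V: no change
4. 0 -> a / C _ C: inserts after position(s) 5: feneraril
surface: feneraril

cell NUM=gu, TOR=lu, CLASS=ma:
underlying: fene-o-ri-g
1. i, u -> 0 / V _: no change
2. e -> o, i -> u / B C0 _: fires at position(s) 7: feneorug
3. f -> v, t -> d / V _ V: no change
4. 0 -> a / C _ C: no change
surface: feneorug

cell NUM=vo, TOR=lu, CLASS=ma:
underlying: fene-o-ri-il
1. i, u -> 0 / V _: fires at position(s) 8: feneoril
2. e -> o, i -> u / B C0 _: fires at position(s) 7: feneorul
3. f -> v, t -> d / V _ V: no change
4. 0 -> a / C _ C: no change
surface: feneorul

cell NUM=gu, TOR=ta, CLASS=so:
underlying: fene-ke-bit-g
1. i, u -> 0 / V _: no change
2. e -> o, i -> u / B C0 _: no change
3. f -> v, t -> d / V _ V: no change
4. 0 -> a / C _ C: inserts after position(s) 9: fenekebitag
surface: fenekebitag


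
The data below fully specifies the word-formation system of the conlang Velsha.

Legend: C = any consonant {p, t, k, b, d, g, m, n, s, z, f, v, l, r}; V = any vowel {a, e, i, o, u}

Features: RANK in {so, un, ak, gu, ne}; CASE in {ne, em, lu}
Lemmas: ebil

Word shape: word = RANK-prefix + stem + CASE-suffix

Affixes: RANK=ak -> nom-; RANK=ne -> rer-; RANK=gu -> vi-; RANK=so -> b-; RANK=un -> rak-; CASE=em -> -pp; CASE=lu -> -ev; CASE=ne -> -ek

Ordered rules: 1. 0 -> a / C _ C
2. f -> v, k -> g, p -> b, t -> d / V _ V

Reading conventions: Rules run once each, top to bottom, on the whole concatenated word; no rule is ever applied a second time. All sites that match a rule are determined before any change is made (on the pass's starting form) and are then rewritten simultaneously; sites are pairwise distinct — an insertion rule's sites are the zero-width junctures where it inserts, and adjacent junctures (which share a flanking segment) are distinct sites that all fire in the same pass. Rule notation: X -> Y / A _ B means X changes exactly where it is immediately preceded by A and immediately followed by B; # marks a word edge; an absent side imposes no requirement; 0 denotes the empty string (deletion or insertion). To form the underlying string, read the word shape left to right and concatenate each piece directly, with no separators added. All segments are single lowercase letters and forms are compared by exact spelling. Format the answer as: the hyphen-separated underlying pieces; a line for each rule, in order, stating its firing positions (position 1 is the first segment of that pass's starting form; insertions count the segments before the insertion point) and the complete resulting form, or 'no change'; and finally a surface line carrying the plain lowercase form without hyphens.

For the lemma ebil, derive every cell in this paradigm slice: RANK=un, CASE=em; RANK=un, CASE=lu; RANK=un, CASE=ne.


cell RANK=un, CASE=em:
underlying: rak-ebil-pp
1. 0 -> a / C _ C: inserts after position(s) 7, 8: rakebilapap
2. f -> v, k -> g, p -> b, t -> d / V _ V: fires at position(s) 3, 9: ragebilabap
surface: ragebilabap

cell RANK=un, CASE=lu:
underlying: rak-ebil-ev
1. 0 -> a / C _ C: no change
2. f -> v, k -> g, p -> b, t -> d / V _ V: fires at position(s) 3: ragebilev
surface: ragebilev

cell RANK=un, CASE=ne:
underlying: rak-ebil-ek
1. 0 -> a / C _ C: no change
2. f -> v, k -> g, p -> b, t -> d / V _ V: fires at position(s) 3: ragebilek
surface: ragebilek


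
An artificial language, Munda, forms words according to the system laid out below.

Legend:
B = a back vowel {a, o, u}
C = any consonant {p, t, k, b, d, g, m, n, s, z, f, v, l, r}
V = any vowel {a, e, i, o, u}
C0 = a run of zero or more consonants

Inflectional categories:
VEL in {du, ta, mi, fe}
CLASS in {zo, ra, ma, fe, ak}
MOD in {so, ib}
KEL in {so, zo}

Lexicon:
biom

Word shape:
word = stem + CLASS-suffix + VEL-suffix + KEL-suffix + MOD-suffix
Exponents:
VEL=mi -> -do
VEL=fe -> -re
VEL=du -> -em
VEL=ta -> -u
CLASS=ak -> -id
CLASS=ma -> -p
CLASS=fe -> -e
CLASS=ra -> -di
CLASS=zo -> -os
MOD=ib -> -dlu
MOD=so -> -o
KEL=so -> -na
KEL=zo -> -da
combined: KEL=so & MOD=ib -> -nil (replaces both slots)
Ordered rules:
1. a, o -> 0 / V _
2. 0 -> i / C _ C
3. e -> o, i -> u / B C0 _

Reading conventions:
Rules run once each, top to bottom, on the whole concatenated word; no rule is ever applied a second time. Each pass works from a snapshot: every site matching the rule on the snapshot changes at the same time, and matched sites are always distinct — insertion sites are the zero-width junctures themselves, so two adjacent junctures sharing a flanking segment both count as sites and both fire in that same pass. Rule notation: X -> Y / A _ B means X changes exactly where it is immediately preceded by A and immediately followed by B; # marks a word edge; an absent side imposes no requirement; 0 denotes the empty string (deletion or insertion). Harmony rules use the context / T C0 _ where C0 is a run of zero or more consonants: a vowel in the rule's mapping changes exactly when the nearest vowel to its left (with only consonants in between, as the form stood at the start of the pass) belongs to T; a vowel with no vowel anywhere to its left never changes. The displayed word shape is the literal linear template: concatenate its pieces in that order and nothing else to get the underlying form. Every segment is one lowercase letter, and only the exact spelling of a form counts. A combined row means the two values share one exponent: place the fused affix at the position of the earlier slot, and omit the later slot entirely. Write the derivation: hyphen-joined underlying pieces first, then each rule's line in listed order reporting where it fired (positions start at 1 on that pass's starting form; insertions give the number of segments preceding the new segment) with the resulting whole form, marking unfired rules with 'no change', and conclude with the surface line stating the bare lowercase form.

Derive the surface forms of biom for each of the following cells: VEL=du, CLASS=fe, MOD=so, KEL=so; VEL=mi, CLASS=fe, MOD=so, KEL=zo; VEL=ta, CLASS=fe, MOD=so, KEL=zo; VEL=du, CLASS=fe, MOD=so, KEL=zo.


cell VEL=du, CLASS=fe, MOD=so, KEL=so:
underlying: biom-e-em-na-o
1. a, o -> 0 / V _: fires at position(s) 3, 10: bimeemna
2. 0 -> i / C _ C: inserts after position(s) 6: bimeemina
3. e -> o, i -> u / B C0 _: no change
surface: bimeemina

cell VEL=mi, CLASS=fe, MOD=so, KEL=zo:
underlying: biom-e-do-da-o
1. a, o -> 0 / V _: fires at position(s) 3, 10: bimedoda
2. 0 -> i / C _ C: no change
3. e -> o, i -> u / B C0 _: no change
surface: bimedoda

cell VEL=ta, CLASS=fe, MOD=so, KEL=zo:
underlying: biom-e-u-da-o
1. a, o -> 0 / V _: fires at position(s) 3, 9: bimeuda
2. 0 -> i / C _ C: no change
3. e -> o, i -> u / B C0 _: no change
surface: bimeuda

cell VEL=du, CLASS=fe, MOD=so, KEL=zo:
underlying: biom-e-em-da-o
1. a, o -> 0 / V _: fires at position(s) 3, 10: bimeemda
2. 0 -> i / C _ C: inserts after position(s) 6: bimeemida
3. e -> o, i -> u / B C0 _: no change
surface: bimeemida


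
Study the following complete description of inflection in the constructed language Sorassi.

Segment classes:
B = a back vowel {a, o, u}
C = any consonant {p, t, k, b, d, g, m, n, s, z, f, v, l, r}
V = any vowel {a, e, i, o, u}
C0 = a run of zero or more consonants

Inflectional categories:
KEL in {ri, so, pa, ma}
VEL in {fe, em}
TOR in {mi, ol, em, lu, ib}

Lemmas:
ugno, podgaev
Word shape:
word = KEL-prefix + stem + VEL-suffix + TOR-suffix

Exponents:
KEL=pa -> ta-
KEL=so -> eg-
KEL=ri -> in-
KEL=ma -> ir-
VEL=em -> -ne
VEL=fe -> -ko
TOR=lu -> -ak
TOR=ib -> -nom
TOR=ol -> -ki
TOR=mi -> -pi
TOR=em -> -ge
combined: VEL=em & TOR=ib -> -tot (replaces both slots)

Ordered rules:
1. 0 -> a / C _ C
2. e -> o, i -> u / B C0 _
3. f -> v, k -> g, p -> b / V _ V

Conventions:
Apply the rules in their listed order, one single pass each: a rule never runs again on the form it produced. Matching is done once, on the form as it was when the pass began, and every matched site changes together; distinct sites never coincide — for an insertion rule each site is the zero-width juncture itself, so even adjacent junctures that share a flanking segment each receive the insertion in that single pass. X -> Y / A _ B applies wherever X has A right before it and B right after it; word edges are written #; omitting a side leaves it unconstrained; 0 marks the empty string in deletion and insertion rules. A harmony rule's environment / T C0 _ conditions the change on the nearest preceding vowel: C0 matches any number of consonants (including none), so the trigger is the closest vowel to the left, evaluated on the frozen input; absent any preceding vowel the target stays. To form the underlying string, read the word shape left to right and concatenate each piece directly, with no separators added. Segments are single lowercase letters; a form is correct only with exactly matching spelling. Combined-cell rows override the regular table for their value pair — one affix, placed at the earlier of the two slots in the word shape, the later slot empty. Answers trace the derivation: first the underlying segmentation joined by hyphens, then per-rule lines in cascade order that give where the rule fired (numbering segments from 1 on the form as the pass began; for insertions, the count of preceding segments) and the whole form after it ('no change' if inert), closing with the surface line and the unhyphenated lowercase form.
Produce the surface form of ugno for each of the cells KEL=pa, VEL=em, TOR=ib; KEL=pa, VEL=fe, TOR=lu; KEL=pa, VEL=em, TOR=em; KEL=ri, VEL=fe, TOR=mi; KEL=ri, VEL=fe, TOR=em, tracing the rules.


cell KEL=pa, VEL=em, TOR=ib:
underlying: ta-ugno-tot
1. 0 -> a / C _ C: inserts after position(s) 4: tauganotot
2. e -> o, i -> u / B C0 _: no change
3. f -> v, k -> g, p -> b / V _ V: no change
surface: tauganotot

cell KEL=pa, VEL=fe, TOR=lu:
underlying: ta-ugno-ko-ak
1. 0 -> a / C _ C: inserts after position(s) 4: tauganokoak
2. e -> o, i -> u / B C0 _: no change
3. f -> v, k -> g, p -> b / V _ V: fires at position(s) 8: tauganogoak
surface: tauganogoak

cell KEL=pa, VEL=em, TOR=em:
underlying: ta-ugno-ne-ge
1. 0 -> a / C _ C: inserts after position(s) 4: tauganonege
2. e -> o, i -> u / B C0 _: fires at position(s) 9: tauganonoge
3. f -> v, k -> g, p -> b / V _ V: no change
surface: tauganonoge

cell KEL=ri, VEL=fe, TOR=mi:
underlying: in-ugno-ko-pi
1. 0 -> a / C _ C: inserts after position(s) 4: inuganokopi
2. e -> o, i -> u / B C0 _: fires at position(s) 11: inuganokopu
3. f -> v, k -> g, p -> b / V _ V: fires at position(s) 8, 10: inuganogobu
surface: inuganogobu

cell KEL=ri, VEL=fe, TOR=em:
underlying: in-ugno-ko-ge
1. 0 -> a / C _ C: inserts after position(s) 4: inuganokoge
2. e -> o, i -> u / B C0 _: fires at position(s) 11: inuganokogo
3. f -> v, k -> g, p -> b / V _ V: fires at position(s) 8: inuganogogo
surface: inuganogogo


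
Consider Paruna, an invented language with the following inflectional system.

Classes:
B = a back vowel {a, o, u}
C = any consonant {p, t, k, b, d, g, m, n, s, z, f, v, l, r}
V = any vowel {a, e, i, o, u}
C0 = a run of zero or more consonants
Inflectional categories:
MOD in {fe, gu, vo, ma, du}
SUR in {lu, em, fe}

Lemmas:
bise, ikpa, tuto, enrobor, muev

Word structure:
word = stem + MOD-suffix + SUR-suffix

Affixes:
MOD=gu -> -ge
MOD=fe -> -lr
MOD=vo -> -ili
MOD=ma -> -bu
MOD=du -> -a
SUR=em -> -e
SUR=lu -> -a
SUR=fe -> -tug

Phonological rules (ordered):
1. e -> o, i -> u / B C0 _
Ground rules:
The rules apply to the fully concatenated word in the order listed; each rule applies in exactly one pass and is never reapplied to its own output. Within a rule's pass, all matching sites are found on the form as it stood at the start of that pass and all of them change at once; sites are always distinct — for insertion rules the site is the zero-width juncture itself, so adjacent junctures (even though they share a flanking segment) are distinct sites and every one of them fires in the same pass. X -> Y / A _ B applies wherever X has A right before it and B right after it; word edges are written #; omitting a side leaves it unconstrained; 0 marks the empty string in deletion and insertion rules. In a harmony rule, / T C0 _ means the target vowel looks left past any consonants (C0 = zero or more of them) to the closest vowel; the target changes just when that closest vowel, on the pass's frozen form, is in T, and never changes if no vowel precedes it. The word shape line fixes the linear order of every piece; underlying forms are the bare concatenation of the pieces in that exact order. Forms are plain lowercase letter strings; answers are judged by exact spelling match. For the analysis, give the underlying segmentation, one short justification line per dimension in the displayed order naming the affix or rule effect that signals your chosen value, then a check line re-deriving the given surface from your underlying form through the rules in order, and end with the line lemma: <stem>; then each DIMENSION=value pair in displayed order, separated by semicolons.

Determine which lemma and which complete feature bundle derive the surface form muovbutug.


underlying: muev-bu-tug
MOD=ma - signalled by the affix -bu
SUR=fe - signalled by the affix -tug
check: muevbutug -> muovbutug
lemma: muev; MOD=ma; SUR=fe


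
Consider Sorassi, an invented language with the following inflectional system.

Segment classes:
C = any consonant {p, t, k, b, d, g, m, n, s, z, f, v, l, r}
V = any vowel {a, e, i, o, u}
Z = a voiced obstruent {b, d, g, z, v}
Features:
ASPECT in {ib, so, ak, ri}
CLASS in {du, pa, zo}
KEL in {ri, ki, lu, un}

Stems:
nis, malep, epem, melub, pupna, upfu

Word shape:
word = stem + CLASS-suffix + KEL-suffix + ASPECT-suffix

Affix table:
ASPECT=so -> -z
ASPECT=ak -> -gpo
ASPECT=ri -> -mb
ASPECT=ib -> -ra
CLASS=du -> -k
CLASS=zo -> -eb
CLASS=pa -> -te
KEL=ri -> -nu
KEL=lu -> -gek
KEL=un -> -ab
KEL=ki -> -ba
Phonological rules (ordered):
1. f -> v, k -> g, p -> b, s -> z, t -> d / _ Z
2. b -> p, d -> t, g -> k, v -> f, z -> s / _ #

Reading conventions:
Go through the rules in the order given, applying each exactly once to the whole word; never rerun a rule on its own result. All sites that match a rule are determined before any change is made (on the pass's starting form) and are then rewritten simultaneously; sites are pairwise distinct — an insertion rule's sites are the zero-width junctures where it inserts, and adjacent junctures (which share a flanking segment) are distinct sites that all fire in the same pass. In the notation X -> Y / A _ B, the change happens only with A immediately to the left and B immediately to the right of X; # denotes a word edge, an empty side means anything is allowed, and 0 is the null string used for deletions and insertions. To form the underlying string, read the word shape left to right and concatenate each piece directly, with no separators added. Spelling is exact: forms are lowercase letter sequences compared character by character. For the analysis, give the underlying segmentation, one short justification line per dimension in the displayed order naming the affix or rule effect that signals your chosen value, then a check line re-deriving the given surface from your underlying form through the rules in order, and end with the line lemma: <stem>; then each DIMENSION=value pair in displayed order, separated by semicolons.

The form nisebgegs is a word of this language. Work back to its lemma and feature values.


underlying: nis-eb-gek-z
ASPECT=so - signalled by the affix -z
CLASS=zo - signalled by the affix -eb
KEL=lu - signalled by the affix -gek
check: nisebgekz -> nisebgegz -> nisebgegs
lemma: nis; ASPECT=so; CLASS=zo; KEL=lu


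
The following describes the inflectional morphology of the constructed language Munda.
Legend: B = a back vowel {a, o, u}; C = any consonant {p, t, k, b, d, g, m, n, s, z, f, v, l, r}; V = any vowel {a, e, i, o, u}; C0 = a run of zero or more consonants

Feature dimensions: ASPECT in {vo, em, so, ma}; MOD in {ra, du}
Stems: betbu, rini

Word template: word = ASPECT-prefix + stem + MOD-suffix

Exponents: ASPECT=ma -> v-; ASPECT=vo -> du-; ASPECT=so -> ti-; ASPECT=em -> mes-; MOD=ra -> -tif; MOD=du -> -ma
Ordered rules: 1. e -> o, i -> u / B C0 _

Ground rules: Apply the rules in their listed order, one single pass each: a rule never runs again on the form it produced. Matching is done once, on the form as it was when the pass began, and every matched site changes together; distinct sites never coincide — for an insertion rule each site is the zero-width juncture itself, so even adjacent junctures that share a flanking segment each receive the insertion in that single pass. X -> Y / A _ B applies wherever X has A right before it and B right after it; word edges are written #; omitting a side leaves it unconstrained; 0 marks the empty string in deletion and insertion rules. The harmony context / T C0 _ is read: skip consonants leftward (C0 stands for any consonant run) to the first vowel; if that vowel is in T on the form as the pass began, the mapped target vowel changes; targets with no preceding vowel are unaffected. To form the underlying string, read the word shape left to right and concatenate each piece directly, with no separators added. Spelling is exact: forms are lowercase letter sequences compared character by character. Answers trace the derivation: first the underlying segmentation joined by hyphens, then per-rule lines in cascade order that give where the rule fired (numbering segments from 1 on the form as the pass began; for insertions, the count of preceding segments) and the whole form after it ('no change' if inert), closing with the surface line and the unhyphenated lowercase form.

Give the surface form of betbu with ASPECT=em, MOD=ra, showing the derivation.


underlying: mes-betbu-tif
1. e -> o, i -> u / B C0 _: fires at position(s) 10: mesbetbutuf
surface: mesbetbutuf


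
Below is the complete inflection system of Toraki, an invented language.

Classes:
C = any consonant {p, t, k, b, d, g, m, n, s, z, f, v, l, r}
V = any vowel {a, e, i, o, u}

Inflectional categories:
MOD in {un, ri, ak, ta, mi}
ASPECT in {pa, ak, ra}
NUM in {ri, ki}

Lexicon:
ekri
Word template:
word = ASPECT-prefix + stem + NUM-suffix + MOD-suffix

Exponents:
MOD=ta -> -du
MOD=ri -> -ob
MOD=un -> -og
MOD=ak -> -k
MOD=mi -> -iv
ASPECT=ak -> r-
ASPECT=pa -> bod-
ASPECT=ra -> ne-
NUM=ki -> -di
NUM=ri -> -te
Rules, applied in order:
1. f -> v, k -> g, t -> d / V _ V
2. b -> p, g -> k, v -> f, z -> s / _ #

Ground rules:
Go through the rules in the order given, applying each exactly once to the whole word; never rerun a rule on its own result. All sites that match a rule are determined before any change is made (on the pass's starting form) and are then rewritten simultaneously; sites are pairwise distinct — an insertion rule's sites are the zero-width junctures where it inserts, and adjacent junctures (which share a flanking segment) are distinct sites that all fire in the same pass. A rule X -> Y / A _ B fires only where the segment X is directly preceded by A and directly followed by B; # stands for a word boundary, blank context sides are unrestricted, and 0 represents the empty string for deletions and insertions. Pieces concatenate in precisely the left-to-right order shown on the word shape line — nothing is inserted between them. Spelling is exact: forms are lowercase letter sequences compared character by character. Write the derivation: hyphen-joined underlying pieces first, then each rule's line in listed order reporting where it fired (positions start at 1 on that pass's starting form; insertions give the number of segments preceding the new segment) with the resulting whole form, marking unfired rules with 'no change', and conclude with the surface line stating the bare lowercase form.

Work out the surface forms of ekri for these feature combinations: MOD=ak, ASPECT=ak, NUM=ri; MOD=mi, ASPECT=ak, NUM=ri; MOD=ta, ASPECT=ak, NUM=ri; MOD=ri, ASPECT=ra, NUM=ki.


cell MOD=ak, ASPECT=ak, NUM=ri:
underlying: r-ekri-te-k
1. f -> v, k -> g, t -> d / V _ V: fires at position(s) 6: rekridek
2. b -> p, g -> k, v -> f, z -> s / _ #: no change
surface: rekridek

cell MOD=mi, ASPECT=ak, NUM=ri:
underlying: r-ekri-te-iv
1. f -> v, k -> g, t -> d / V _ V: fires at position(s) 6: rekrideiv
2. b -> p, g -> k, v -> f, z -> s / _ #: fires at position(s) 9: rekrideif
surface: rekrideif

cell MOD=ta, ASPECT=ak, NUM=ri:
underlying: r-ekri-te-du
1. f -> v, k -> g, t -> d / V _ V: fires at position(s) 6: rekridedu
2. b -> p, g -> k, v -> f, z -> s / _ #: no change
surface: rekridedu

cell MOD=ri, ASPECT=ra, NUM=ki:
underlying: ne-ekri-di-ob
1. f -> v, k -> g, t -> d / V _ V: no change
2. b -> p, g -> k, v -> f, z -> s / _ #: fires at position(s) 10: neekridiop
surface: neekridiop


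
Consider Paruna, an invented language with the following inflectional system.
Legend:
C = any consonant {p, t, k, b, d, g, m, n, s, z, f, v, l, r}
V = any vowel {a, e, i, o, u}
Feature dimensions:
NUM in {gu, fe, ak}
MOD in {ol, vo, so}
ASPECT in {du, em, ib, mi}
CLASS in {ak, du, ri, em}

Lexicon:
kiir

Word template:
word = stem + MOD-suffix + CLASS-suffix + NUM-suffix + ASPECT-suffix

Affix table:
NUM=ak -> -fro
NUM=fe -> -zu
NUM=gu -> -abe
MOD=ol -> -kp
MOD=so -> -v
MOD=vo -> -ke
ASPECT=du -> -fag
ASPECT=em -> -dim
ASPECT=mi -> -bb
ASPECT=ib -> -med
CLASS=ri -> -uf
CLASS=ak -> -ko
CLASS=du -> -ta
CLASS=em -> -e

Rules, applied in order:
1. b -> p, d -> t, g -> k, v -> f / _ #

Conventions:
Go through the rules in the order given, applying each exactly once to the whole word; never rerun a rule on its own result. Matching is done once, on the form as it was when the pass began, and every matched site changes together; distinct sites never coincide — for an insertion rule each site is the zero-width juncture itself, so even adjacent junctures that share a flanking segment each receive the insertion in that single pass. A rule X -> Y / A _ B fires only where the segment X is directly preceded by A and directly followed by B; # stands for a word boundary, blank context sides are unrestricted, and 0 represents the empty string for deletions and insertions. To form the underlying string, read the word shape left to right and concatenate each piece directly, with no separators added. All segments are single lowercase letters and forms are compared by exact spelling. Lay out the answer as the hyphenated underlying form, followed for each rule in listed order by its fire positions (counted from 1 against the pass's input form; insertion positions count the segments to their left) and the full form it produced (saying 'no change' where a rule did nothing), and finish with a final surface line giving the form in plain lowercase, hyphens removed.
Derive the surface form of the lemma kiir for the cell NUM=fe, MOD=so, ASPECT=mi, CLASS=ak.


underlying: kiir-v-ko-zu-bb
1. b -> p, d -> t, g -> k, v -> f / _ #: fires at position(s) 11: kiirvkozubp
surface: kiirvkozubp


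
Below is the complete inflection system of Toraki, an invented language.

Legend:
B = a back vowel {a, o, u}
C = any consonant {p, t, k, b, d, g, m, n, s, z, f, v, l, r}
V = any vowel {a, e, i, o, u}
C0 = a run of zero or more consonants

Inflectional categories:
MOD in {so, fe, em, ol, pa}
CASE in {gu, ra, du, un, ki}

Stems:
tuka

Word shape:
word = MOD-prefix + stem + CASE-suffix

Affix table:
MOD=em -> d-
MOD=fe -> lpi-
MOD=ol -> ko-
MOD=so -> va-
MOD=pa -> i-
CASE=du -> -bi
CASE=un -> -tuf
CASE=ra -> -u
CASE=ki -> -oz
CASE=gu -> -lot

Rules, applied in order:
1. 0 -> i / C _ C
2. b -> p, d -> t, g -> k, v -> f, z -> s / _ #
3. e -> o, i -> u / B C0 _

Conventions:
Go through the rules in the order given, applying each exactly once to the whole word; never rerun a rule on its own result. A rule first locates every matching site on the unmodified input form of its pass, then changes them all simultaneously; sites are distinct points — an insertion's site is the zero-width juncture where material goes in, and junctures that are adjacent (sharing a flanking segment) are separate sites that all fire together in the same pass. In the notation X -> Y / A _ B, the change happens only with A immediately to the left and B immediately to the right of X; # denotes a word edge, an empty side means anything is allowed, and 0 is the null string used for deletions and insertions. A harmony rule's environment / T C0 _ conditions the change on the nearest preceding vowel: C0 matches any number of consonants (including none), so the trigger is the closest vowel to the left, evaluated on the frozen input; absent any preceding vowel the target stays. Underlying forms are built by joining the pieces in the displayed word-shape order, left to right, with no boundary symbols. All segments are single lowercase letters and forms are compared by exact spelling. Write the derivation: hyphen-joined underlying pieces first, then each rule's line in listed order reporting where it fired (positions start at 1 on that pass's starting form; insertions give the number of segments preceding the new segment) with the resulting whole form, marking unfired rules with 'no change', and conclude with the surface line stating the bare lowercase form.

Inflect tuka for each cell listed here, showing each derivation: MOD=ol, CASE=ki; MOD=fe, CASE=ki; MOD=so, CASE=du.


cell MOD=ol, CASE=ki:
underlying: ko-tuka-oz
1. 0 -> i / C _ C: no change
2. b -> p, d -> t, g -> k, v -> f, z -> s / _ #: fires at position(s) 8: kotukaos
3. e -> o, i -> u / B C0 _: no change
surface: kotukaos

cell MOD=fe, CASE=ki:
underlying: lpi-tuka-oz
1. 0 -> i / C _ C: inserts after position(s) 1: lipitukaoz
2. b -> p, d -> t, g -> k, v -> f, z -> s / _ #: fires at position(s) 10: lipitukaos
3. e -> o, i -> u / B C0 _: no change
surface: lipitukaos

cell MOD=so, CASE=du:
underlying: va-tuka-bi
1. 0 -> i / C _ C: no change
2. b -> p, d -> t, g -> k, v -> f, z -> s / _ #: no change
3. e -> o, i -> u / B C0 _: fires at position(s) 8: vatukabu
surface: vatukabu
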